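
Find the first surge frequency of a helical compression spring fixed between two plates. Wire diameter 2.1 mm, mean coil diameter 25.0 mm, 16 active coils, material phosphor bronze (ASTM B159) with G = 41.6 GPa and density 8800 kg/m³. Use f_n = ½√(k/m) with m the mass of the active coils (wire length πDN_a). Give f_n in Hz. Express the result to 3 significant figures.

k = Gd⁴/(8D³N_a) = (41.6×10³)(2.1⁴)/(8·25.0³·16) = 0.40452 N/mm = 404.52 N/m
Wire length L = πDN_a = π·25.0·16 = 1256.6 mm
m = ρ·(πd²/4)·L = 8800 × 3.4636×10⁻⁶ m² × 1.2566 m = 0.038302 kg
f_n = ½√(k/m) = 0.5·√(404.52/0.038302) = 0.5·√(10561) = 51.384 Hz

51.4 Hz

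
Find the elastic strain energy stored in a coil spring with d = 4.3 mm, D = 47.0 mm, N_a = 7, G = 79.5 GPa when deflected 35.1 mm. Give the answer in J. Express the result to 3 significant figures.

k = Gd⁴/(8D³N_a) = (79.5×10³)(4.3⁴)/(8·47.0³·7) = 4.6748 N/mm
U = ½kδ² = 0.5 × 4.6748 × 35.1² = 2879.7 N·mm = 2.8797 J

2.88 J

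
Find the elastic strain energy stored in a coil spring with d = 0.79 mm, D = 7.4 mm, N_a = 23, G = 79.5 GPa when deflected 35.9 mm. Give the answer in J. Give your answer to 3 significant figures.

0.268 J

k = Gd⁴/(8D³N_a) = (79.5×10³)(0.79⁴)/(8·7.4³·23) = 0.4153 N/mm
U = ½kδ² = 0.5 × 0.4153 × 35.9² = 267.62 N·mm = 0.26762 J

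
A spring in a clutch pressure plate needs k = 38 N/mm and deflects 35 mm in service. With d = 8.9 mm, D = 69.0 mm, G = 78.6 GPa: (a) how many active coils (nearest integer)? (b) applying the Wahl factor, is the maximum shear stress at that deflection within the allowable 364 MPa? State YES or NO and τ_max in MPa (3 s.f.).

N_a = Gd⁴/(8D³k) = (78.6×10³)(8.9⁴)/(8·69.0³·38) = 4.938 → N_a = 5
Actual rate k = Gd⁴/(8D³·5) = 37.53 N/mm
Working load F = kδ = 37.53·35 = 1313.5 N
C = 69.0/8.9 = 7.7528; K_W = (4C−1)/(4C−4)+0.615/C = 1.1904
τ_max = K_W·8FD/(πd³) = 1.1904·327.39 = 389.72 MPa
τ_max > 364 MPa → exceeds allowable

(a) 5 coils; (b) NO, τ_max = 390 MPa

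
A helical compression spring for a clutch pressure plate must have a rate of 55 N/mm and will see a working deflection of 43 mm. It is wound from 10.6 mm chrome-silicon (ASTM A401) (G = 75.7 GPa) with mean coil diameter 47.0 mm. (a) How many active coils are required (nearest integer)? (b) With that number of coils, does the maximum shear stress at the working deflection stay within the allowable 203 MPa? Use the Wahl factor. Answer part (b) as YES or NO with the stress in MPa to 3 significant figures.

(a) 21 coils; (b) NO, τ_max = 321 MPa

N_a = Gd⁴/(8D³k) = (75.7×10³)(10.6⁴)/(8·47.0³·55) = 20.92 → N_a = 21
Actual rate k = Gd⁴/(8D³·21) = 54.792 N/mm
Working load F = kδ = 54.792·43 = 2356.1 N
C = 47.0/10.6 = 4.4340; K_W = (4C−1)/(4C−4)+0.615/C = 1.3571
τ_max = K_W·8FD/(πd³) = 1.3571·236.76 = 321.31 MPa
τ_max > 203 MPa → exceeds allowable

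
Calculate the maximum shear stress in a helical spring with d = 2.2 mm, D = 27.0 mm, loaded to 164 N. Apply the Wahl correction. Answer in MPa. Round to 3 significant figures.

Spring index C = D/d = 27.0/2.2 = 12.2727
K_W = (4C−1)/(4C−4) + 0.615/C = 48.091/45.091 + 0.0501 = 1.1166
τ₀ = 8FD/(πd³) = 8·164·27.0/(π·2.2³) = 35424/33.452 = 1059 MPa
τ_max = K·τ₀ = 1.1166 × 1059 = 1182.5 MPa

1180 MPa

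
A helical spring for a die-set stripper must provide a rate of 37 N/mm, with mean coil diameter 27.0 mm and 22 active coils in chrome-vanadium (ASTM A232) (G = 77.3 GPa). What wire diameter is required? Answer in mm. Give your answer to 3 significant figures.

6.38 mm

d = (8D³N_a·k / G)^(1/4) = (8·27.0³·22·37 / (77.3×10³))^0.25
  = (1658.2)^0.25 = 6.3813 mm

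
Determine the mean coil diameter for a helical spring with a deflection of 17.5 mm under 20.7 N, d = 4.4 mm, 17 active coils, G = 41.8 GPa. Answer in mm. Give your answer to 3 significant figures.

Required rate k = F/δ = 20.7/17.5 = 1.1829 N/mm
D = (Gd⁴/(8N_a·k))^(1/3) = (41.8×10³·4.4⁴/(8·17·1.1829))^(1/3)
  = (97390.3)^(1/3) = 46.0086 mm

46.0 mm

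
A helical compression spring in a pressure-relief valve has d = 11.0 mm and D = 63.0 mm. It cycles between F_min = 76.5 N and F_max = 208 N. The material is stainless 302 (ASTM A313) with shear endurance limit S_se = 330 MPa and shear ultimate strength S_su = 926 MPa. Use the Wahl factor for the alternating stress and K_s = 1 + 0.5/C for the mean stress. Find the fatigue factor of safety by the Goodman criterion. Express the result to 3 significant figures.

C = D/d = 63.0/11.0 = 5.7273; K_W = (4C−1)/(4C−4)+0.615/C = 1.2660; K_s = 1+0.5/C = 1.0873
F_a = (F_max−F_min)/2 = 65.75 N; F_m = (F_max+F_min)/2 = 142.25 N
τ_a = K_W·8F_aD/(πd³) = 1.2660 × 7.925 = 10.033 MPa
τ_m = K_s·8F_mD/(πd³) = 1.0873 × 17.146 = 18.643 MPa
Goodman: 1/n_f = τ_a/S_se + τ_m/S_su = 10.033/330 + 18.643/926 = 0.03040 + 0.02013 = 0.050536
n_f = 1/0.050536 = 19.79

19.8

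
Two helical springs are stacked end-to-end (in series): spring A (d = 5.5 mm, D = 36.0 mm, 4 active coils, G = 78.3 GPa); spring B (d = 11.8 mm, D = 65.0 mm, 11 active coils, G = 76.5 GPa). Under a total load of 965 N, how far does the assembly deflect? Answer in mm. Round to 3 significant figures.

k_A = Gd⁴/(8D³N_a) = (78.3×10³)(5.5⁴)/(8·36.0³·4) = 47.99 N/mm
k_B = Gd⁴/(8D³N_a) = (76.5×10³)(11.8⁴)/(8·65.0³·11) = 61.371 N/mm
Series: 1/k_eq = 1/47.99 + 1/61.371 = 0.037132; k_eq = 26.931 N/mm
δ = F/k_eq = 965/26.931 = 35.832 mm

35.8 mm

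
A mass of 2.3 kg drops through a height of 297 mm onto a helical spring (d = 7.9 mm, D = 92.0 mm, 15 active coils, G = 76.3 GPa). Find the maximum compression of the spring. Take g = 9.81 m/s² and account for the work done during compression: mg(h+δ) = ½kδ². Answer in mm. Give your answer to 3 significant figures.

72.4 mm

k = Gd⁴/(8D³N_a) = (76.3×10³)(7.9⁴)/(8·92.0³·15) = 3.1804 N/mm
W = mg = 2.3 × 9.81 = 22.563 N
½kδ² − Wδ − Wh = 0 → δ = (W + √(W² + 2kWh))/k
δ = (22.563 + √(509.09 + 42625.7))/3.1804 = (22.563 + 207.69)/3.1804 = 72.396 mm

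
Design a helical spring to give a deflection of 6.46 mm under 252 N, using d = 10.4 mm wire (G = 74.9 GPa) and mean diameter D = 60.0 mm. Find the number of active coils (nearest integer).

13

Required rate k = F/δ = 252/6.46 = 39.009 N/mm
N_a = Gd⁴/(8D³k) = (74.9×10³ × 10.4⁴)/(8 × 60.0³ × 39.009)
    = 8.76224e+08 / 6.7408e+07 = 13 → 13 coils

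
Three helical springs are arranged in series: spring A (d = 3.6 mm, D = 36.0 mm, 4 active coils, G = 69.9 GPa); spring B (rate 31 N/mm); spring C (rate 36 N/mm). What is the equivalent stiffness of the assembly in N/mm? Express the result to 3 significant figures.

5.34 N/mm

k_A = Gd⁴/(8D³N_a) = (69.9×10³)(3.6⁴)/(8·36.0³·4) = 7.8637 N/mm
Series: 1/k_eq = 1/7.8637 + 1/31 + 1/36 = 0.1872; k_eq = 5.3418 N/mm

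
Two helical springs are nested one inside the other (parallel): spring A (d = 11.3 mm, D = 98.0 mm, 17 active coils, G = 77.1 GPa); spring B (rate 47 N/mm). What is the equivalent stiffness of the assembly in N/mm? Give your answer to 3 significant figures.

56.8 N/mm

k_A = Gd⁴/(8D³N_a) = (77.1×10³)(11.3⁴)/(8·98.0³·17) = 9.8209 N/mm
Parallel: k_eq = 9.8209 + 47 = 56.821 N/mm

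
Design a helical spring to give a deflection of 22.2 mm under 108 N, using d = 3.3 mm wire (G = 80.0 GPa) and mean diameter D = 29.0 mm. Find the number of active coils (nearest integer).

10

Required rate k = F/δ = 108/22.2 = 4.8649 N/mm
N_a = Gd⁴/(8D³k) = (80.0×10³ × 3.3⁴)/(8 × 29.0³ × 4.8649)
    = 9.48737e+06 / 949194 = 9.995 → 10 coils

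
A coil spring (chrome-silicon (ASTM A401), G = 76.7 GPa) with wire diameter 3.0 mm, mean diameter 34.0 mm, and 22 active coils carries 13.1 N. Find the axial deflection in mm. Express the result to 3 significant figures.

k = Gd⁴/(8D³N_a) = (76.7×10³)(3.0⁴)/(8·34.0³·22) = 0.89811 N/mm
δ = F/k = 13.1 / 0.89811 = 14.586 mm

14.6 mm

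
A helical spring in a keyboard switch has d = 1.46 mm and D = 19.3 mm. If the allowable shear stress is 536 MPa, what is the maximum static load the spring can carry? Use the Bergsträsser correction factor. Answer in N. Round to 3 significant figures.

C = D/d = 19.3/1.46 = 13.2192
K_B = (4C+2)/(4C−3) = 54.877/49.877 = 1.1002
τ_max = K·8FD/(πd³) → F_max = τ_allow·πd³/(8DK)
F_max = 536·π·1.46³/(8·19.3·1.1002) = 5240.5/169.88 = 30.849 N

30.8 N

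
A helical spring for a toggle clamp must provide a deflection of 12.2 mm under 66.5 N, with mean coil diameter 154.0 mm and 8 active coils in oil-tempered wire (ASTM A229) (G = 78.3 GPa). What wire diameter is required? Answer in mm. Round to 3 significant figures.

11.3 mm

Required rate k = F/δ = 66.5/12.2 = 5.4508 N/mm
d = (8D³N_a·k / G)^(1/4) = (8·154.0³·8·5.4508 / (78.3×10³))^0.25
  = (16272)^0.25 = 11.2943 mm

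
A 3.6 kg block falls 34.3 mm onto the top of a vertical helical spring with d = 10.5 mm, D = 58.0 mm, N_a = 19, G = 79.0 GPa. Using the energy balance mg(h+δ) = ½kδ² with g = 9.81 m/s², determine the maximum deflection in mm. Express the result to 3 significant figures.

9.81 mm

k = Gd⁴/(8D³N_a) = (79.0×10³)(10.5⁴)/(8·58.0³·19) = 32.378 N/mm
W = mg = 3.6 × 9.81 = 35.316 N
½kδ² − Wδ − Wh = 0 → δ = (W + √(W² + 2kWh))/k
δ = (35.316 + √(1247.2 + 78442.7))/32.378 = (35.316 + 282.29)/32.378 = 9.8093 mm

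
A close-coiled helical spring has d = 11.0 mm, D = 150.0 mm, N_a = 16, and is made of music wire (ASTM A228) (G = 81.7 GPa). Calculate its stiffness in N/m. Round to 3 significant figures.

k = Gd⁴/(8D³N_a) = (81.7×10³ × 11.0⁴) / (8 × 150.0³ × 16)
  = 1.19617e+09 / 4.32e+08 = 2.7689 N/mm = 2768.9 N/m

2770 N/m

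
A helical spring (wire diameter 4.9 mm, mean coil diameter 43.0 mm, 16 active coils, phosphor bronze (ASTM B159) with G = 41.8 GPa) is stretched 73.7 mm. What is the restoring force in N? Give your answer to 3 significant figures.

k = Gd⁴/(8D³N_a) = (41.8×10³)(4.9⁴)/(8·43.0³·16) = 2.3678 N/mm
F = k·δ = 2.3678 × 73.7 = 174.51 N

175 N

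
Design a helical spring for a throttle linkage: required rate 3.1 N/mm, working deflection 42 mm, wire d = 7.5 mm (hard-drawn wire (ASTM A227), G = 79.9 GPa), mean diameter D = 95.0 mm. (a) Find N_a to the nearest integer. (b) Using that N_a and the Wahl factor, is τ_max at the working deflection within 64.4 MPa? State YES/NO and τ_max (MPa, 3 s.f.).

N_a = Gd⁴/(8D³k) = (79.9×10³)(7.5⁴)/(8·95.0³·3.1) = 11.89 → N_a = 12
Actual rate k = Gd⁴/(8D³·12) = 3.0715 N/mm
Working load F = kδ = 3.0715·42 = 129 N
C = 95.0/7.5 = 12.6667; K_W = (4C−1)/(4C−4)+0.615/C = 1.1128
τ_max = K_W·8FD/(πd³) = 1.1128·73.974 = 82.321 MPa
τ_max > 64.4 MPa → exceeds allowable

(a) 12 coils; (b) NO, τ_max = 82.3 MPa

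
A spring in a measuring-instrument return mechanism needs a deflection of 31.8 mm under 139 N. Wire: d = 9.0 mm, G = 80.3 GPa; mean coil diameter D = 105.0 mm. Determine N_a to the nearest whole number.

13

Required rate k = F/δ = 139/31.8 = 4.3711 N/mm
N_a = Gd⁴/(8D³k) = (80.3×10³ × 9.0⁴)/(8 × 105.0³ × 4.3711)
    = 5.26848e+08 / 4.04805e+07 = 13.01 → 13 coils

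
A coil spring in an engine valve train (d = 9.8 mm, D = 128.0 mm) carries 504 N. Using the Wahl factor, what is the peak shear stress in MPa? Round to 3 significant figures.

194 MPa

Spring index C = D/d = 128.0/9.8 = 13.0612
K_W = (4C−1)/(4C−4) + 0.615/C = 51.245/48.245 + 0.0471 = 1.1093
τ₀ = 8FD/(πd³) = 8·504·128.0/(π·9.8³) = 516096/2956.8 = 174.54 MPa
τ_max = K·τ₀ = 1.1093 × 174.54 = 193.62 MPa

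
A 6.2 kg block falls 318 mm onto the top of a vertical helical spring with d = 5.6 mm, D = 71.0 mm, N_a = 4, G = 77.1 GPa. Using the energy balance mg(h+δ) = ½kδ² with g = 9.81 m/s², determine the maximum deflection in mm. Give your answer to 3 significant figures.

86.2 mm

k = Gd⁴/(8D³N_a) = (77.1×10³)(5.6⁴)/(8·71.0³·4) = 6.6204 N/mm
W = mg = 6.2 × 9.81 = 60.822 N
½kδ² − Wδ − Wh = 0 → δ = (W + √(W² + 2kWh))/k
δ = (60.822 + √(3699.3 + 256094))/6.6204 = (60.822 + 509.7)/6.6204 = 86.177 mm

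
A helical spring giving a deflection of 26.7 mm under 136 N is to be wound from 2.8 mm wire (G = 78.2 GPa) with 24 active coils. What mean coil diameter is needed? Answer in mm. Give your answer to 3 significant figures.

Required rate k = F/δ = 136/26.7 = 5.0936 N/mm
D = (Gd⁴/(8N_a·k))^(1/3) = (78.2×10³·2.8⁴/(8·24·5.0936))^(1/3)
  = (4914.85)^(1/3) = 17.0021 mm

17.0 mm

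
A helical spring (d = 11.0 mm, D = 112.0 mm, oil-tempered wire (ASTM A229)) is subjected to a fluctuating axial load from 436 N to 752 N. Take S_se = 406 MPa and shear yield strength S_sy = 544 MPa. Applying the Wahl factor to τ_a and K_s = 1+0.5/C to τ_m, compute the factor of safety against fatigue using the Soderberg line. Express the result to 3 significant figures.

2.94

C = D/d = 112.0/11.0 = 10.1818; K_W = (4C−1)/(4C−4)+0.615/C = 1.1421; K_s = 1+0.5/C = 1.0491
F_a = (F_max−F_min)/2 = 158 N; F_m = (F_max+F_min)/2 = 594 N
τ_a = K_W·8F_aD/(πd³) = 1.1421 × 33.856 = 38.667 MPa
τ_m = K_s·8F_mD/(πd³) = 1.0491 × 127.28 = 133.53 MPa
Soderberg: 1/n_f = τ_a/S_se + τ_m/S_sy = 38.667/406 + 133.53/544 = 0.09524 + 0.24546 = 0.3407
n_f = 1/0.3407 = 2.935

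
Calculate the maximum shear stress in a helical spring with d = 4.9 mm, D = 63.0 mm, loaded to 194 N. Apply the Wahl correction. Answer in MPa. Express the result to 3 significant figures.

Spring index C = D/d = 63.0/4.9 = 12.8571
K_W = (4C−1)/(4C−4) + 0.615/C = 50.429/47.429 + 0.0478 = 1.1111
τ₀ = 8FD/(πd³) = 8·194·63.0/(π·4.9³) = 97776/369.61 = 264.54 MPa
τ_max = K·τ₀ = 1.1111 × 264.54 = 293.93 MPa

294 MPa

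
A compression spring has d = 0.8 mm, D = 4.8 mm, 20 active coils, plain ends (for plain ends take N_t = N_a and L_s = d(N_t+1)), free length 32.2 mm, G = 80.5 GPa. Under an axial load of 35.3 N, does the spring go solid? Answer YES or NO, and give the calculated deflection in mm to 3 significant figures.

k = Gd⁴/(8D³N_a) = (80.5×10³)(0.8⁴)/(8·4.8³·20) = 1.8634 N/mm
N_t = 20; L_s = 0.8·21 = 16.8 mm; δ_solid = L₀ − L_s = 32.2 − 16.8 = 15.4 mm
δ = F/k = 35.3/1.8634 = 18.944 mm
δ ≥ δ_solid → spring goes solid

YES, δ = 18.9 mm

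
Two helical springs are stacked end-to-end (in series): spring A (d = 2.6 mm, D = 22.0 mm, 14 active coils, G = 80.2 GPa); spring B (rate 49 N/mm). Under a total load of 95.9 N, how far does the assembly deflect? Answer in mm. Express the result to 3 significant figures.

k_A = Gd⁴/(8D³N_a) = (80.2×10³)(2.6⁴)/(8·22.0³·14) = 3.0731 N/mm
Series: 1/k_eq = 1/3.0731 + 1/49 = 0.34581; k_eq = 2.8918 N/mm
δ = F/k_eq = 95.9/2.8918 = 33.163 mm

33.2 mm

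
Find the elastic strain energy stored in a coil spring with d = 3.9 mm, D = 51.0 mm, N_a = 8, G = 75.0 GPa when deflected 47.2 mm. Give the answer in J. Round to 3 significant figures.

2.28 J

k = Gd⁴/(8D³N_a) = (75.0×10³)(3.9⁴)/(8·51.0³·8) = 2.0438 N/mm
U = ½kδ² = 0.5 × 2.0438 × 47.2² = 2276.6 N·mm = 2.2766 J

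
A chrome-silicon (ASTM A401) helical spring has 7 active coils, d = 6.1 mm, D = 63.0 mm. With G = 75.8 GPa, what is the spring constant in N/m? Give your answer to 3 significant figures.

7500 N/m

k = Gd⁴/(8D³N_a) = (75.8×10³ × 6.1⁴) / (8 × 63.0³ × 7)
  = 1.04951e+08 / 1.40026e+07 = 7.4951 N/mm = 7495.1 N/m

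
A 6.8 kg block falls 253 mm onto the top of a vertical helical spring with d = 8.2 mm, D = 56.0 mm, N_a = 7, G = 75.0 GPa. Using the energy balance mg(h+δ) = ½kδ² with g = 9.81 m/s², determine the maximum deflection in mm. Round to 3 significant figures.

33.3 mm

k = Gd⁴/(8D³N_a) = (75.0×10³)(8.2⁴)/(8·56.0³·7) = 34.48 N/mm
W = mg = 6.8 × 9.81 = 66.708 N
½kδ² − Wδ − Wh = 0 → δ = (W + √(W² + 2kWh))/k
δ = (66.708 + √(4450 + 1.16384e+06))/34.48 = (66.708 + 1080.9)/34.48 = 33.283 mm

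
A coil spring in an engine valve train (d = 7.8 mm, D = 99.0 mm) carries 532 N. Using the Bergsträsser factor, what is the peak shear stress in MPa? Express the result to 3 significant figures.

312 MPa

Spring index C = D/d = 99.0/7.8 = 12.6923
K_B = (4C+2)/(4C−3) = 52.769/47.769 = 1.1047
τ₀ = 8FD/(πd³) = 8·532·99.0/(π·7.8³) = 421344/1490.8 = 282.62 MPa
τ_max = K·τ₀ = 1.1047 × 282.62 = 312.2 MPa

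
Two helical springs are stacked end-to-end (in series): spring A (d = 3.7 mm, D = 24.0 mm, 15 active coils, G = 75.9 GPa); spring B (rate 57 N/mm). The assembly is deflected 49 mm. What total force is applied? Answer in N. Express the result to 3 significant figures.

k_A = Gd⁴/(8D³N_a) = (75.9×10³)(3.7⁴)/(8·24.0³·15) = 8.575 N/mm
Series: 1/k_eq = 1/8.575 + 1/57 = 0.13416; k_eq = 7.4537 N/mm
F = k_eq·δ = 7.4537·49 = 365.23 N

365 N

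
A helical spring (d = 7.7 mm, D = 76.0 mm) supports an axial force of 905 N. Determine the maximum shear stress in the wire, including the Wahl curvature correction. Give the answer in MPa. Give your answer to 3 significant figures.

Spring index C = D/d = 76.0/7.7 = 9.8701
K_W = (4C−1)/(4C−4) + 0.615/C = 38.481/35.481 + 0.0623 = 1.1469
τ₀ = 8FD/(πd³) = 8·905·76.0/(π·7.7³) = 550240/1434.2 = 383.65 MPa
τ_max = K·τ₀ = 1.1469 × 383.65 = 439.99 MPa

440 MPa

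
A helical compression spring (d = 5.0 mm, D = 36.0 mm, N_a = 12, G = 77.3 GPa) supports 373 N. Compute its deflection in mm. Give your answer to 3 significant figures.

k = Gd⁴/(8D³N_a) = (77.3×10³)(5.0⁴)/(8·36.0³·12) = 10.787 N/mm
δ = F/k = 373 / 10.787 = 34.58 mm

34.6 mm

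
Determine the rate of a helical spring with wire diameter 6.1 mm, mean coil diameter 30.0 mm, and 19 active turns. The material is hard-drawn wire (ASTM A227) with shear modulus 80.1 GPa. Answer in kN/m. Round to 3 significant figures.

k = Gd⁴/(8D³N_a) = (80.1×10³ × 6.1⁴) / (8 × 30.0³ × 19)
  = 1.10905e+08 / 4.104e+06 = 27.024 N/mm

27.0 kN/m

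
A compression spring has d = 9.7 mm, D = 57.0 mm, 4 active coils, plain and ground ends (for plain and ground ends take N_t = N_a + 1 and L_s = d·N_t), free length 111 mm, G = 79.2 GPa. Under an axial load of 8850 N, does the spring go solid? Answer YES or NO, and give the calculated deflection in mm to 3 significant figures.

k = Gd⁴/(8D³N_a) = (79.2×10³)(9.7⁴)/(8·57.0³·4) = 118.31 N/mm
N_t = 5; L_s = 9.7·5 = 48.5 mm; δ_solid = L₀ − L_s = 111 − 48.5 = 62.5 mm
δ = F/k = 8850/118.31 = 74.801 mm
δ ≥ δ_solid → spring goes solid

YES, δ = 74.8 mm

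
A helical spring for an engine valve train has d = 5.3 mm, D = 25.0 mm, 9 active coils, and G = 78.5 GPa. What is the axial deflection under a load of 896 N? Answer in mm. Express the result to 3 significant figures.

k = Gd⁴/(8D³N_a) = (78.5×10³)(5.3⁴)/(8·25.0³·9) = 55.058 N/mm
δ = F/k = 896 / 55.058 = 16.274 mm

16.3 mm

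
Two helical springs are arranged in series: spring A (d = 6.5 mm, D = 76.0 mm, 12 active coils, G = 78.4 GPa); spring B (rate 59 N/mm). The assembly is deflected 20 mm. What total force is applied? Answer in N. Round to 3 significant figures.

62.9 N

k_A = Gd⁴/(8D³N_a) = (78.4×10³)(6.5⁴)/(8·76.0³·12) = 3.3209 N/mm
Series: 1/k_eq = 1/3.3209 + 1/59 = 0.31807; k_eq = 3.144 N/mm
F = k_eq·δ = 3.144·20 = 62.879 N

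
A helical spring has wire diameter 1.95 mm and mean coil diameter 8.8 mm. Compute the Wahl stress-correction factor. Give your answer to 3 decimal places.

C = D/d = 8.8/1.95 = 4.5128
K_W = (4C−1)/(4C−4) + 0.615/C = 17.051/14.051 + 0.1363 = 1.3498

1.350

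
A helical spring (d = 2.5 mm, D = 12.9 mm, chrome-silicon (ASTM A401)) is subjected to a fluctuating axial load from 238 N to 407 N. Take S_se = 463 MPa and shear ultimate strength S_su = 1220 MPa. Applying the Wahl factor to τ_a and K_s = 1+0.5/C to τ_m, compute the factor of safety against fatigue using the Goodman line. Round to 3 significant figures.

C = D/d = 12.9/2.5 = 5.1600; K_W = (4C−1)/(4C−4)+0.615/C = 1.2995; K_s = 1+0.5/C = 1.0969
F_a = (F_max−F_min)/2 = 84.5 N; F_m = (F_max+F_min)/2 = 322.5 N
τ_a = K_W·8F_aD/(πd³) = 1.2995 × 177.65 = 230.85 MPa
τ_m = K_s·8F_mD/(πd³) = 1.0969 × 678.02 = 743.71 MPa
Goodman: 1/n_f = τ_a/S_se + τ_m/S_su = 230.85/463 + 743.71/1220 = 0.49860 + 0.60960 = 1.1082
n_f = 1/1.1082 = 0.9024

0.902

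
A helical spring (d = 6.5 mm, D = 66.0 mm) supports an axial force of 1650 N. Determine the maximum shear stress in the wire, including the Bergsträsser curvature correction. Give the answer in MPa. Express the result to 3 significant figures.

1140 MPa

Spring index C = D/d = 66.0/6.5 = 10.1538
K_B = (4C+2)/(4C−3) = 42.615/37.615 = 1.1329
τ₀ = 8FD/(πd³) = 8·1650·66.0/(π·6.5³) = 871200/862.76 = 1009.8 MPa
τ_max = K·τ₀ = 1.1329 × 1009.8 = 1144 MPa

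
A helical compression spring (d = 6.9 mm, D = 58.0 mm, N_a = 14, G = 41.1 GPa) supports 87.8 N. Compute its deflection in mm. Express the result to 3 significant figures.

20.6 mm

k = Gd⁴/(8D³N_a) = (41.1×10³)(6.9⁴)/(8·58.0³·14) = 4.2632 N/mm
δ = F/k = 87.8 / 4.2632 = 20.595 mm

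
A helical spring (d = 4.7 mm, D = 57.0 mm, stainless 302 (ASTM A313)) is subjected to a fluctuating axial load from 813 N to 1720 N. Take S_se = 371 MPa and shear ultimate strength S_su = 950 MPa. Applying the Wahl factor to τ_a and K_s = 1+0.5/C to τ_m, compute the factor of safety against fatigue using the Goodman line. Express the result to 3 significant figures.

0.260

C = D/d = 57.0/4.7 = 12.1277; K_W = (4C−1)/(4C−4)+0.615/C = 1.1181; K_s = 1+0.5/C = 1.0412
F_a = (F_max−F_min)/2 = 453.5 N; F_m = (F_max+F_min)/2 = 1266.5 N
τ_a = K_W·8F_aD/(πd³) = 1.1181 × 634.01 = 708.9 MPa
τ_m = K_s·8F_mD/(πd³) = 1.0412 × 1770.6 = 1843.6 MPa
Goodman: 1/n_f = τ_a/S_se + τ_m/S_su = 708.9/371 + 1843.6/950 = 1.91077 + 1.94066 = 3.8514
n_f = 1/3.8514 = 0.2596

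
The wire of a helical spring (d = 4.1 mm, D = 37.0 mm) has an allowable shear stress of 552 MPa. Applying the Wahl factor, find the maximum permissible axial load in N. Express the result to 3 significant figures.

348 N

C = D/d = 37.0/4.1 = 9.0244
K_W = (4C−1)/(4C−4) + 0.615/C = 35.098/32.098 + 0.0681 = 1.1616
τ_max = K·8FD/(πd³) → F_max = τ_allow·πd³/(8DK)
F_max = 552·π·4.1³/(8·37.0·1.1616) = 1.1952e+05/343.84 = 347.61 N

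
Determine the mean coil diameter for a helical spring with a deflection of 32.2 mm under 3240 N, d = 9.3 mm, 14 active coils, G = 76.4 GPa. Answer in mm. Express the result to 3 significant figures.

Required rate k = F/δ = 3240/32.2 = 100.62 N/mm
D = (Gd⁴/(8N_a·k))^(1/3) = (76.4×10³·9.3⁴/(8·14·100.62))^(1/3)
  = (50712.8)^(1/3) = 37.0146 mm

37.0 mm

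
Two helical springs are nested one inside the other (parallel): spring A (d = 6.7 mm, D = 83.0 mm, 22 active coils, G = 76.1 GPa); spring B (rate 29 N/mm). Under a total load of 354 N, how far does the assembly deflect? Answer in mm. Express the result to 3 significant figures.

k_A = Gd⁴/(8D³N_a) = (76.1×10³)(6.7⁴)/(8·83.0³·22) = 1.5238 N/mm
Parallel: k_eq = 1.5238 + 29 = 30.524 N/mm
δ = F/k_eq = 354/30.524 = 11.597 mm

11.6 mm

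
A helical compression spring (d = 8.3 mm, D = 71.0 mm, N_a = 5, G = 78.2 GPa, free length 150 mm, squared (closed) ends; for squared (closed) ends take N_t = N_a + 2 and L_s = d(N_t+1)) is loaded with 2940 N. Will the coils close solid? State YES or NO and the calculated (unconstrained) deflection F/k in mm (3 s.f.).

k = Gd⁴/(8D³N_a) = (78.2×10³)(8.3⁴)/(8·71.0³·5) = 25.923 N/mm
N_t = 7; L_s = 8.3·8 = 66.4 mm; δ_solid = L₀ − L_s = 150 − 66.4 = 83.6 mm
δ = F/k = 2940/25.923 = 113.41 mm
δ ≥ δ_solid → spring goes solid

YES, δ = 113 mm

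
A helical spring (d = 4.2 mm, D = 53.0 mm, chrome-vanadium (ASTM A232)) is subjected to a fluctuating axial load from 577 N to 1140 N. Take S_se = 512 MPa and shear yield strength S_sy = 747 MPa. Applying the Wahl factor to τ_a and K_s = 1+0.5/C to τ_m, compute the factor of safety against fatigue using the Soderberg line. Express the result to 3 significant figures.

C = D/d = 53.0/4.2 = 12.6190; K_W = (4C−1)/(4C−4)+0.615/C = 1.1133; K_s = 1+0.5/C = 1.0396
F_a = (F_max−F_min)/2 = 281.5 N; F_m = (F_max+F_min)/2 = 858.5 N
τ_a = K_W·8F_aD/(πd³) = 1.1133 × 512.8 = 570.89 MPa
τ_m = K_s·8F_mD/(πd³) = 1.0396 × 1563.9 = 1625.9 MPa
Soderberg: 1/n_f = τ_a/S_se + τ_m/S_sy = 570.89/512 + 1625.9/747 = 1.11502 + 2.17652 = 3.2915
n_f = 1/3.2915 = 0.3038

0.304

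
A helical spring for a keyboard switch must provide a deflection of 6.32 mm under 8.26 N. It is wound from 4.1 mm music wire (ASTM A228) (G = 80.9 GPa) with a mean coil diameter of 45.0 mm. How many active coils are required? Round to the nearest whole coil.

Required rate k = F/δ = 8.26/6.32 = 1.307 N/mm
N_a = Gd⁴/(8D³k) = (80.9×10³ × 4.1⁴)/(8 × 45.0³ × 1.307)
    = 2.28604e+07 / 952775 = 23.99 → 24 coils

24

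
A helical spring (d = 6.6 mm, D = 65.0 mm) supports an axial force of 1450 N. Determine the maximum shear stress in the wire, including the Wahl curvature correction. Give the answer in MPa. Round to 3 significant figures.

958 MPa

Spring index C = D/d = 65.0/6.6 = 9.8485
K_W = (4C−1)/(4C−4) + 0.615/C = 38.394/35.394 + 0.0624 = 1.1472
τ₀ = 8FD/(πd³) = 8·1450·65.0/(π·6.6³) = 754000/903.2 = 834.81 MPa
τ_max = K·τ₀ = 1.1472 × 834.81 = 957.7 MPa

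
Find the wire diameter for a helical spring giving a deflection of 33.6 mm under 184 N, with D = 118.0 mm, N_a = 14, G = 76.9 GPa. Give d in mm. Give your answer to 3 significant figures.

Required rate k = F/δ = 184/33.6 = 5.4762 N/mm
d = (8D³N_a·k / G)^(1/4) = (8·118.0³·14·5.4762 / (76.9×10³))^0.25
  = (13104)^0.25 = 10.6993 mm

10.7 mm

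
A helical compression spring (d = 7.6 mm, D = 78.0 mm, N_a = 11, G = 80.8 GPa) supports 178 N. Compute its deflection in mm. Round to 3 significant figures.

27.6 mm

k = Gd⁴/(8D³N_a) = (80.8×10³)(7.6⁴)/(8·78.0³·11) = 6.455 N/mm
δ = F/k = 178 / 6.455 = 27.575 mm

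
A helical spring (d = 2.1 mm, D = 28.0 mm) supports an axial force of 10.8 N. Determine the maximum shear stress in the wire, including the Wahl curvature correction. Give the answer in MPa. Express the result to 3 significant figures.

92.0 MPa

Spring index C = D/d = 28.0/2.1 = 13.3333
K_W = (4C−1)/(4C−4) + 0.615/C = 52.333/49.333 + 0.0461 = 1.1069
τ₀ = 8FD/(πd³) = 8·10.8·28.0/(π·2.1³) = 2419.2/29.094 = 83.15 MPa
τ_max = K·τ₀ = 1.1069 × 83.15 = 92.042 MPa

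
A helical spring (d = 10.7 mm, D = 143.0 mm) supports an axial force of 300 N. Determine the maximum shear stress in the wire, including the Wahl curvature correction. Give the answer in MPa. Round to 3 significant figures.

98.7 MPa

Spring index C = D/d = 143.0/10.7 = 13.3645
K_W = (4C−1)/(4C−4) + 0.615/C = 52.458/49.458 + 0.0460 = 1.1067
τ₀ = 8FD/(πd³) = 8·300·143.0/(π·10.7³) = 343200/3848.6 = 89.176 MPa
τ_max = K·τ₀ = 1.1067 × 89.176 = 98.688 MPa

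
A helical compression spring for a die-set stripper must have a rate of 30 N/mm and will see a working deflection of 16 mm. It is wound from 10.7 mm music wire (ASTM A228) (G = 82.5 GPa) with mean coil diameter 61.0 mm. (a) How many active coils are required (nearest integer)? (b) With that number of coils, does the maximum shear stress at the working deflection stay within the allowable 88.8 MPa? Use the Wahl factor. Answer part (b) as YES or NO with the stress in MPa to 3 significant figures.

N_a = Gd⁴/(8D³k) = (82.5×10³)(10.7⁴)/(8·61.0³·30) = 19.85 → N_a = 20
Actual rate k = Gd⁴/(8D³·20) = 29.777 N/mm
Working load F = kδ = 29.777·16 = 476.43 N
C = 61.0/10.7 = 5.7009; K_W = (4C−1)/(4C−4)+0.615/C = 1.2674
τ_max = K_W·8FD/(πd³) = 1.2674·60.411 = 76.566 MPa
τ_max ≤ 88.8 MPa → acceptable

(a) 20 coils; (b) YES, τ_max = 76.6 MPa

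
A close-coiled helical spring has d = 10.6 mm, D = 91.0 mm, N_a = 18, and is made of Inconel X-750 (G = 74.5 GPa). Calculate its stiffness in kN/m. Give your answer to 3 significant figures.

8.67 kN/m

k = Gd⁴/(8D³N_a) = (74.5×10³ × 10.6⁴) / (8 × 91.0³ × 18)
  = 9.40545e+08 / 1.08514e+08 = 8.6675 N/mm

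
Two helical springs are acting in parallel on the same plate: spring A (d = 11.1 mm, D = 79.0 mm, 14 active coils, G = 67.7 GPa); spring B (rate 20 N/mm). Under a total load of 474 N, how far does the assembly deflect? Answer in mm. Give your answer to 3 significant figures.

k_A = Gd⁴/(8D³N_a) = (67.7×10³)(11.1⁴)/(8·79.0³·14) = 18.611 N/mm
Parallel: k_eq = 18.611 + 20 = 38.611 N/mm
δ = F/k_eq = 474/38.611 = 12.276 mm

12.3 mm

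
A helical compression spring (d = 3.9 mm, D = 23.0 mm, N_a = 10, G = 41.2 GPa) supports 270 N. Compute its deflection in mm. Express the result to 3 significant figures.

27.6 mm

k = Gd⁴/(8D³N_a) = (41.2×10³)(3.9⁴)/(8·23.0³·10) = 9.7922 N/mm
δ = F/k = 270 / 9.7922 = 27.573 mm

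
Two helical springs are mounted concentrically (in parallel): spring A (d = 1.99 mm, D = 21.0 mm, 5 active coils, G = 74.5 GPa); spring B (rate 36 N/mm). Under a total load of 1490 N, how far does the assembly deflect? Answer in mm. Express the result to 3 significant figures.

k_A = Gd⁴/(8D³N_a) = (74.5×10³)(1.99⁴)/(8·21.0³·5) = 3.1539 N/mm
Parallel: k_eq = 3.1539 + 36 = 39.154 N/mm
δ = F/k_eq = 1490/39.154 = 38.055 mm

38.1 mm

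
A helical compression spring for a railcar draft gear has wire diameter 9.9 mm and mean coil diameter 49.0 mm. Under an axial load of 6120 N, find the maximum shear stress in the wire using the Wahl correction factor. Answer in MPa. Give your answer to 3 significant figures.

Spring index C = D/d = 49.0/9.9 = 4.9495
K_W = (4C−1)/(4C−4) + 0.615/C = 18.798/15.798 + 0.1243 = 1.3142
τ₀ = 8FD/(πd³) = 8·6120·49.0/(π·9.9³) = 2.39904e+06/3048.3 = 787.01 MPa
τ_max = K·τ₀ = 1.3142 × 787.01 = 1034.3 MPa

1030 MPa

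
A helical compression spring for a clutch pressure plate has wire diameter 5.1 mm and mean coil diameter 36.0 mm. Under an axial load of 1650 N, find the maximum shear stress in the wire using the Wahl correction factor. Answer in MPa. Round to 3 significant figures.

Spring index C = D/d = 36.0/5.1 = 7.0588
K_W = (4C−1)/(4C−4) + 0.615/C = 27.235/24.235 + 0.0871 = 1.2109
τ₀ = 8FD/(πd³) = 8·1650·36.0/(π·5.1³) = 475200/416.74 = 1140.3 MPa
τ_max = K·τ₀ = 1.2109 × 1140.3 = 1380.8 MPa

1380 MPa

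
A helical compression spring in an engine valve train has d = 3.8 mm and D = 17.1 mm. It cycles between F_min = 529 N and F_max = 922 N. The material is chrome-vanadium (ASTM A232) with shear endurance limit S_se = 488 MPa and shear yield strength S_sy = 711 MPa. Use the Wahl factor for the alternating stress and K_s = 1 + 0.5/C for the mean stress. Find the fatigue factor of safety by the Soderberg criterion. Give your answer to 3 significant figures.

0.751

C = D/d = 17.1/3.8 = 4.5000; K_W = (4C−1)/(4C−4)+0.615/C = 1.3510; K_s = 1+0.5/C = 1.1111
F_a = (F_max−F_min)/2 = 196.5 N; F_m = (F_max+F_min)/2 = 725.5 N
τ_a = K_W·8F_aD/(πd³) = 1.3510 × 155.94 = 210.66 MPa
τ_m = K_s·8F_mD/(πd³) = 1.1111 × 575.74 = 639.71 MPa
Soderberg: 1/n_f = τ_a/S_se + τ_m/S_sy = 210.66/488 + 639.71/711 = 0.43169 + 0.89973 = 1.3314
n_f = 1/1.3314 = 0.7511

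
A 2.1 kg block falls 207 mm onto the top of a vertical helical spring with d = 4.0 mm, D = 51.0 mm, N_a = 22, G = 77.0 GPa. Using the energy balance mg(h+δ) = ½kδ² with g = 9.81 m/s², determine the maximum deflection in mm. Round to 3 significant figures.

128 mm

k = Gd⁴/(8D³N_a) = (77.0×10³)(4.0⁴)/(8·51.0³·22) = 0.84432 N/mm
W = mg = 2.1 × 9.81 = 20.601 N
½kδ² − Wδ − Wh = 0 → δ = (W + √(W² + 2kWh))/k
δ = (20.601 + √(424.4 + 7201.06))/0.84432 = (20.601 + 87.324)/0.84432 = 127.82 mm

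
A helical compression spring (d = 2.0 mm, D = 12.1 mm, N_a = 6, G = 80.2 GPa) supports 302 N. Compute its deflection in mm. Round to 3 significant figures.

20.0 mm

k = Gd⁴/(8D³N_a) = (80.2×10³)(2.0⁴)/(8·12.1³·6) = 15.09 N/mm
δ = F/k = 302 / 15.09 = 20.013 mm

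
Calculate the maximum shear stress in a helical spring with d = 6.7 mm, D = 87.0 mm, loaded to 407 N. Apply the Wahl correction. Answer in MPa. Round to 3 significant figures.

Spring index C = D/d = 87.0/6.7 = 12.9851
K_W = (4C−1)/(4C−4) + 0.615/C = 50.940/47.940 + 0.0474 = 1.1099
τ₀ = 8FD/(πd³) = 8·407·87.0/(π·6.7³) = 283272/944.87 = 299.8 MPa
τ_max = K·τ₀ = 1.1099 × 299.8 = 332.76 MPa

333 MPa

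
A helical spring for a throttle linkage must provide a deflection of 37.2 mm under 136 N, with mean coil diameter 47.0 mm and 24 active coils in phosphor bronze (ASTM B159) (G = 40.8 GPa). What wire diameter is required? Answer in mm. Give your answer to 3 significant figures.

Required rate k = F/δ = 136/37.2 = 3.6559 N/mm
d = (8D³N_a·k / G)^(1/4) = (8·47.0³·24·3.6559 / (40.8×10³))^0.25
  = (1786.2)^0.25 = 6.5010 mm

6.50 mm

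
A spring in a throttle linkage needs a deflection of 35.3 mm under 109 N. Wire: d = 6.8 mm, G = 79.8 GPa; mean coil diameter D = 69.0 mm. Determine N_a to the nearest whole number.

21

Required rate k = F/δ = 109/35.3 = 3.0878 N/mm
N_a = Gd⁴/(8D³k) = (79.8×10³ × 6.8⁴)/(8 × 69.0³ × 3.0878)
    = 1.70623e+08 / 8.11501e+06 = 21.03 → 21 coils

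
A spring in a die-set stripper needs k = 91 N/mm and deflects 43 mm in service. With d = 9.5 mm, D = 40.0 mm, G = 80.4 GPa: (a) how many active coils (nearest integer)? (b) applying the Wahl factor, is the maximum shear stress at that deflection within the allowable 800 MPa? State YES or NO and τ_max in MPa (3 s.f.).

N_a = Gd⁴/(8D³k) = (80.4×10³)(9.5⁴)/(8·40.0³·91) = 14.06 → N_a = 14
Actual rate k = Gd⁴/(8D³·14) = 91.359 N/mm
Working load F = kδ = 91.359·43 = 3928.4 N
C = 40.0/9.5 = 4.2105; K_W = (4C−1)/(4C−4)+0.615/C = 1.3797
τ_max = K_W·8FD/(πd³) = 1.3797·466.71 = 643.91 MPa
τ_max ≤ 800 MPa → acceptable

(a) 14 coils; (b) YES, τ_max = 644 MPa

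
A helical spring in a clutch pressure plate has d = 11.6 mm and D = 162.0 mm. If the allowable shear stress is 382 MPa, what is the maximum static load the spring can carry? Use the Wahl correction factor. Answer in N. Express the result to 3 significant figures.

1310 N

C = D/d = 162.0/11.6 = 13.9655
K_W = (4C−1)/(4C−4) + 0.615/C = 54.862/51.862 + 0.0440 = 1.1019
τ_max = K·8FD/(πd³) → F_max = τ_allow·πd³/(8DK)
F_max = 382·π·11.6³/(8·162.0·1.1019) = 1.8732e+06/1428 = 1311.7 N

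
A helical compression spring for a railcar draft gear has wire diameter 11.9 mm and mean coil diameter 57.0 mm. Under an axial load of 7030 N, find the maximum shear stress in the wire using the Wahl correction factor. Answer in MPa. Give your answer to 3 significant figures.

Spring index C = D/d = 57.0/11.9 = 4.7899
K_W = (4C−1)/(4C−4) + 0.615/C = 18.160/15.160 + 0.1284 = 1.3263
τ₀ = 8FD/(πd³) = 8·7030·57.0/(π·11.9³) = 3.20568e+06/5294.1 = 605.52 MPa
τ_max = K·τ₀ = 1.3263 × 605.52 = 803.1 MPa

803 MPa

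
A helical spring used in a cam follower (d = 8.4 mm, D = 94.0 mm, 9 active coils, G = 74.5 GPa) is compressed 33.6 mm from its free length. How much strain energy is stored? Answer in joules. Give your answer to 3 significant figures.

k = Gd⁴/(8D³N_a) = (74.5×10³)(8.4⁴)/(8·94.0³·9) = 6.2024 N/mm
U = ½kδ² = 0.5 × 6.2024 × 33.6² = 3501.1 N·mm = 3.5011 J

3.50 J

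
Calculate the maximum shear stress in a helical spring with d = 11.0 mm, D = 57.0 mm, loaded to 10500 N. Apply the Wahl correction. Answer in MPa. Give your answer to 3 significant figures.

Spring index C = D/d = 57.0/11.0 = 5.1818
K_W = (4C−1)/(4C−4) + 0.615/C = 19.727/16.727 + 0.1187 = 1.2980
τ₀ = 8FD/(πd³) = 8·10500·57.0/(π·11.0³) = 4.788e+06/4181.5 = 1145.1 MPa
τ_max = K·τ₀ = 1.2980 × 1145.1 = 1486.3 MPa

1490 MPa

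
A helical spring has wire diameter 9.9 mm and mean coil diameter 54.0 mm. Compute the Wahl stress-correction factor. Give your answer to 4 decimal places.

C = D/d = 54.0/9.9 = 5.4545
K_W = (4C−1)/(4C−4) + 0.615/C = 20.818/17.818 + 0.1128 = 1.2811

1.2811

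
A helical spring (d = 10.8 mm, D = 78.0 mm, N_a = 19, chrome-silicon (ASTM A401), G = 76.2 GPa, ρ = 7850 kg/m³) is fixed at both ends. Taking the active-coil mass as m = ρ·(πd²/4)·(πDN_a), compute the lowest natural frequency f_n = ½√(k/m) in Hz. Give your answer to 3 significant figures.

k = Gd⁴/(8D³N_a) = (76.2×10³)(10.8⁴)/(8·78.0³·19) = 14.372 N/mm = 14372 N/m
Wire length L = πDN_a = π·78.0·19 = 4655.8 mm
m = ρ·(πd²/4)·L = 7850 × 91.609×10⁻⁶ m² × 4.6558 m = 3.3482 kg
f_n = ½√(k/m) = 0.5·√(14372/3.3482) = 0.5·√(4292.6) = 32.759 Hz

32.8 Hz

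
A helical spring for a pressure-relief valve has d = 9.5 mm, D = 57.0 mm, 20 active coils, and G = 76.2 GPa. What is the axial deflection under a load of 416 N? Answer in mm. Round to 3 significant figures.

k = Gd⁴/(8D³N_a) = (76.2×10³)(9.5⁴)/(8·57.0³·20) = 20.946 N/mm
δ = F/k = 416 / 20.946 = 19.86 mm

19.9 mm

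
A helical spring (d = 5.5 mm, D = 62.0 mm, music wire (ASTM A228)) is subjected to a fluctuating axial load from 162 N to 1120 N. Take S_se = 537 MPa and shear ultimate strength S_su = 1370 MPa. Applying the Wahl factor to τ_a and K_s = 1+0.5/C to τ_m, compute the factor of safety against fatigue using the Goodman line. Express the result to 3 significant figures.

C = D/d = 62.0/5.5 = 11.2727; K_W = (4C−1)/(4C−4)+0.615/C = 1.1276; K_s = 1+0.5/C = 1.0444
F_a = (F_max−F_min)/2 = 479 N; F_m = (F_max+F_min)/2 = 641 N
τ_a = K_W·8F_aD/(πd³) = 1.1276 × 454.55 = 512.53 MPa
τ_m = K_s·8F_mD/(πd³) = 1.0444 × 608.28 = 635.26 MPa
Goodman: 1/n_f = τ_a/S_se + τ_m/S_su = 512.53/537 + 635.26/1370 = 0.95444 + 0.46369 = 1.4181
n_f = 1/1.4181 = 0.7052

0.705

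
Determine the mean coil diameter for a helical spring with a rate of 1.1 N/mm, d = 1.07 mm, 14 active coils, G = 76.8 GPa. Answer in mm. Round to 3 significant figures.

9.35 mm

D = (Gd⁴/(8N_a·k))^(1/3) = (76.8×10³·1.07⁴/(8·14·1.1))^(1/3)
  = (817.12)^(1/3) = 9.3489 mm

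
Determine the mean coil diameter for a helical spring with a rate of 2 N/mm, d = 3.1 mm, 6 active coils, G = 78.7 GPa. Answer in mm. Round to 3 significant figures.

D = (Gd⁴/(8N_a·k))^(1/3) = (78.7×10³·3.1⁴/(8·6·2))^(1/3)
  = (75709.5)^(1/3) = 42.3042 mm

42.3 mm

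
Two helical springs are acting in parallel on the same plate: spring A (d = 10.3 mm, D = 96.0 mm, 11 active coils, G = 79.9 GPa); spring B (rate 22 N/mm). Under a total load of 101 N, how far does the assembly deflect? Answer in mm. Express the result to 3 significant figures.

3.01 mm

k_A = Gd⁴/(8D³N_a) = (79.9×10³)(10.3⁴)/(8·96.0³·11) = 11.55 N/mm
Parallel: k_eq = 11.55 + 22 = 33.55 N/mm
δ = F/k_eq = 101/33.55 = 3.0104 mm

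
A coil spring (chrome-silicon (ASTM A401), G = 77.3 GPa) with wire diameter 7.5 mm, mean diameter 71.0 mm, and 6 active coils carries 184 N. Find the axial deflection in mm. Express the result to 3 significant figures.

k = Gd⁴/(8D³N_a) = (77.3×10³)(7.5⁴)/(8·71.0³·6) = 14.237 N/mm
δ = F/k = 184 / 14.237 = 12.924 mm

12.9 mm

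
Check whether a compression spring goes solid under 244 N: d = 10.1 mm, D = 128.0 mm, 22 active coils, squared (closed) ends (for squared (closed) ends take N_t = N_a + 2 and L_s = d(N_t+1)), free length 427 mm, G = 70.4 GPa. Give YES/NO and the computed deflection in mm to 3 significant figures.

NO, δ = 123 mm

k = Gd⁴/(8D³N_a) = (70.4×10³)(10.1⁴)/(8·128.0³·22) = 1.9848 N/mm
N_t = 24; L_s = 10.1·25 = 252.5 mm; δ_solid = L₀ − L_s = 427 − 252.5 = 174.5 mm
δ = F/k = 244/1.9848 = 122.93 mm
δ < δ_solid → spring does not go solid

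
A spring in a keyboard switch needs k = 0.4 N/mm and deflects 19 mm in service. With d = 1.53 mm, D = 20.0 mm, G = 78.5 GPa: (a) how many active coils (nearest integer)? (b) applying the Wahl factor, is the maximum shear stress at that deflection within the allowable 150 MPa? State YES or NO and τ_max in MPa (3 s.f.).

(a) 17 coils; (b) YES, τ_max = 118 MPa

N_a = Gd⁴/(8D³k) = (78.5×10³)(1.53⁴)/(8·20.0³·0.4) = 16.8 → N_a = 17
Actual rate k = Gd⁴/(8D³·17) = 0.39537 N/mm
Working load F = kδ = 0.39537·19 = 7.5121 N
C = 20.0/1.53 = 13.0719; K_W = (4C−1)/(4C−4)+0.615/C = 1.1092
τ_max = K_W·8FD/(πd³) = 1.1092·106.82 = 118.48 MPa
τ_max ≤ 150 MPa → acceptable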